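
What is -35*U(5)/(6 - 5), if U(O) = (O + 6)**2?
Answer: -4235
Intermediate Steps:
U(O) = (6 + O)**2
-35*U(5)/(6 - 5) = -35*(6 + 5)**2/(6 - 5) = -35*11**2/1 = -4235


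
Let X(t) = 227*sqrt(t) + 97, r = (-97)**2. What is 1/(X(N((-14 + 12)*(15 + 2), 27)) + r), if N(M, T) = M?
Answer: 4753/46058011 - 227*I*sqrt(34)/92116022 ≈ 0.0001032 - 1.4369e-5*I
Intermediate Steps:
r = 9409
X(t) = 97 + 227*sqrt(t)
1/(X(N((-14 + 12)*(15 + 2), 27)) + r) = 1/((97 + 227*sqrt((-14 + 12)*(15 + 2))) + 9409) = 1/((97 + 227*sqrt(-2*17)) + 9409) = 1/((97 + 227*sqrt(-34)) + 9409) = 1/((97 + 227*(I*sqrt(34))) + 9409) = 1/((97 + 227*I*sqrt(34)) + 9409) = 1/(9506 + 227*I*sqrt(34))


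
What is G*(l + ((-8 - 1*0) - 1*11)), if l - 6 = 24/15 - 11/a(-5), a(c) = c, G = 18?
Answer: -828/5 ≈ -165.60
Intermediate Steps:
l = 49/5 (l = 6 + (24/15 - 11/(-5)) = 6 + (24*(1/15) - 11*(-1/5)) = 6 + (8/5 + 11/5) = 6 + 19/5 = 49/5 ≈ 9.8000)
G*(l + ((-8 - 1*0) - 1*11)) = 18*(49/5 + ((-8 - 1*0) - 1*11)) = 18*(49/5 + ((-8 + 0) - 11)) = 18*(49/5 + (-8 - 11)) = 18*(49/5 - 19) = 18*(-46/5) = -828/5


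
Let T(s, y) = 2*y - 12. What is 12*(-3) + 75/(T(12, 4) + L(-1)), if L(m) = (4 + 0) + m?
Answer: -111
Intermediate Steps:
L(m) = 4 + m
T(s, y) = -12 + 2*y
12*(-3) + 75/(T(12, 4) + L(-1)) = 12*(-3) + 75/((-12 + 2*4) + (4 - 1)) = -36 + 75/((-12 + 8) + 3) = -36 + 75/(-4 + 3) = -36 + 75/(-1) = -36 + 75*(-1) = -36 - 75 = -111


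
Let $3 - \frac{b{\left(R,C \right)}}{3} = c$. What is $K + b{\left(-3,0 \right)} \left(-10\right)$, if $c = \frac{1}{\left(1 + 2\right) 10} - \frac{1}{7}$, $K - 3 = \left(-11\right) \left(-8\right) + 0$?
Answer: $- \frac{16}{7} \approx -2.2857$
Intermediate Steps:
$K = 91$ ($K = 3 + \left(\left(-11\right) \left(-8\right) + 0\right) = 3 + \left(88 + 0\right) = 3 + 88 = 91$)
$c = - \frac{23}{210}$ ($c = \frac{1}{3} \cdot \frac{1}{10} - \frac{1}{7} = \frac{1}{30} - \frac{1}{7} = - \frac{23}{210} \approx -0.10952$)
$b{\left(R,C \right)} = \frac{653}{70}$ ($b{\left(R,C \right)} = 9 - - \frac{23}{70} = 9 + \frac{23}{70} = \frac{653}{70}$)
$K + b{\left(-3,0 \right)} \left(-10\right) = 91 + \frac{653}{70} \left(-10\right) = 91 - \frac{653}{7} = - \frac{16}{7}$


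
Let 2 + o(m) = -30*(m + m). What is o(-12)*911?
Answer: 654098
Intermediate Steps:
o(m) = -2 - 60*m (o(m) = -2 - 30*(m + m) = -2 - 60*m)
o(-12)*911 = (-2 - 60*(-12))*911 = (-2 + 720)*911 = 718*911 = 654098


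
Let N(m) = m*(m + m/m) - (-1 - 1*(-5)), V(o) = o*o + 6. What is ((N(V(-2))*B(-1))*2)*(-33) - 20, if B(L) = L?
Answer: 6976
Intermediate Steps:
V(o) = 6 + o² (V(o) = o² + 6 = 6 + o²)
N(m) = -4 + m*(1 + m) (N(m) = m*(m + 1) - (-1 + 5) = m*(1 + m) - 1*4 = m*(1 + m) - 4 = -4 + m*(1 + m))
((N(V(-2))*B(-1))*2)*(-33) - 20 = (((-4 + (6 + (-2)²) + (6 + (-2)²)²)*(-1))*2)*(-33) - 20 = (((-4 + (6 + 4) + (6 + 4)²)*(-1))*2)*(-33) - 20 = (((-4 + 10 + 10²)*(-1))*2)*(-33) - 20 = (((-4 + 10 + 100)*(-1))*2)*(-33) - 20 = ((106*(-1))*2)*(-33) - 20 = -106*2*(-33) - 20 = -212*(-33) - 20 = 6996 - 20 = 6976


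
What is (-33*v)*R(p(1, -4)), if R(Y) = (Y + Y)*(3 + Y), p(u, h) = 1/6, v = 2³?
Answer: -836/3 ≈ -278.67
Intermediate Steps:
v = 8
p(u, h) = ⅙
R(Y) = 2*Y*(3 + Y) (R(Y) = (2*Y)*(3 + Y) = 2*Y*(3 + Y))
(-33*v)*R(p(1, -4)) = (-33*8)*(2*(⅙)*(3 + ⅙)) = -528*19/(6*6) = -264*19/18 = -836/3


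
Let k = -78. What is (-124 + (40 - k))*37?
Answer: -222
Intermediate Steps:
(-124 + (40 - k))*37 = (-124 + (40 - 1*(-78)))*37 = (-124 + (40 + 78))*37 = (-124 + 118)*37 = -6*37 = -222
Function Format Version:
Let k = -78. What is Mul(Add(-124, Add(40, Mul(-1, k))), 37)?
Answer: -222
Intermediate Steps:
Mul(Add(-124, Add(40, Mul(-1, k))), 37) = Mul(Add(-124, Add(40, Mul(-1, -78))), 37) = Mul(Add(-124, Add(40, 78)), 37) = Mul(Add(-124, 118), 37) = Mul(-6, 37) = -222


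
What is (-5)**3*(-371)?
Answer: 46375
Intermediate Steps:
(-5)**3*(-371) = -125*(-371) = 46375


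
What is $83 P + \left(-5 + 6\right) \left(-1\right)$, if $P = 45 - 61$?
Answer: $-1329$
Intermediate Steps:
$P = -16$
$83 P + \left(-5 + 6\right) \left(-1\right) = 83 \left(-16\right) + \left(-5 + 6\right) \left(-1\right) = -1328 + 1 \left(-1\right) = -1328 - 1 = -1329$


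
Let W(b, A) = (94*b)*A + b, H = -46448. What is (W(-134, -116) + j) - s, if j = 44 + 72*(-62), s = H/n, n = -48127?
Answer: 70100875466/48127 ≈ 1.4566e+6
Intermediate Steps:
W(b, A) = b + 94*A*b (W(b, A) = 94*A*b + b = b + 94*A*b)
s = 46448/48127 (s = -46448/(-48127) = -46448*(-1/48127) = 46448/48127 ≈ 0.96511)
j = -4420 (j = 44 - 4464 = -4420)
(W(-134, -116) + j) - s = (-134*(1 + 94*(-116)) - 4420) - 1*46448/48127 = (-134*(1 - 10904) - 4420) - 46448/48127 = (-134*(-10903) - 4420) - 46448/48127 = (1461002 - 4420) - 46448/48127 = 1456582 - 46448/48127 = 70100875466/48127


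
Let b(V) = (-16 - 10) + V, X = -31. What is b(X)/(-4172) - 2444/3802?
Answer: -4989827/7930972 ≈ -0.62916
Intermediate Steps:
b(V) = -26 + V
b(X)/(-4172) - 2444/3802 = (-26 - 31)/(-4172) - 2444/3802 = -57*(-1/4172) - 2444*1/3802 = 57/4172 - 1222/1901 = -4989827/7930972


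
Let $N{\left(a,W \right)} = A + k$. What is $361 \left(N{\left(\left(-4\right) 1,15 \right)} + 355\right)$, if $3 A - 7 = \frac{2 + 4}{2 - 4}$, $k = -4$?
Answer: $\frac{381577}{3} \approx 1.2719 \cdot 10^{5}$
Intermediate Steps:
$A = \frac{4}{3}$ ($A = \frac{7}{3} + \frac{\left(2 + 4\right) \frac{1}{2 - 4}}{3} = \frac{7}{3} + \frac{6 \frac{1}{-2}}{3} = \frac{7}{3} + \frac{6 \left(- \frac{1}{2}\right)}{3} = \frac{7}{3} + \frac{1}{3} \left(-3\right) = \frac{7}{3} - 1 = \frac{4}{3} \approx 1.3333$)
$N{\left(a,W \right)} = - \frac{8}{3}$ ($N{\left(a,W \right)} = \frac{4}{3} - 4 = - \frac{8}{3}$)
$361 \left(N{\left(\left(-4\right) 1,15 \right)} + 355\right) = 361 \left(- \frac{8}{3} + 355\right) = 361 \cdot \frac{1057}{3} = \frac{381577}{3}$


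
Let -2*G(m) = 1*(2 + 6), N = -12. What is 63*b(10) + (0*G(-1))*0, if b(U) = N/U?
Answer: -378/5 ≈ -75.600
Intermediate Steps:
G(m) = -4 (G(m) = -(2 + 6)/2 = -8/2 = -½*8 = -4)
b(U) = -12/U
63*b(10) + (0*G(-1))*0 = 63*(-12/10) + (0*(-4))*0 = 63*(-12*⅒) + 0*0 = 63*(-6/5) + 0 = -378/5 + 0 = -378/5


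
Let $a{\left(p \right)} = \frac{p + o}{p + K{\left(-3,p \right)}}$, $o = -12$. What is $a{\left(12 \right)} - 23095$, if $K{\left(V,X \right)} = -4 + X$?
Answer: $-23095$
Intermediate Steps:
$a{\left(p \right)} = \frac{-12 + p}{-4 + 2 p}$ ($a{\left(p \right)} = \frac{p - 12}{p + \left(-4 + p\right)} = \frac{-12 + p}{-4 + 2 p}$)
$a{\left(12 \right)} - 23095 = \frac{-12 + 12}{2 \left(-2 + 12\right)} - 23095 = \frac{1}{2} \cdot \frac{1}{10} \cdot 0 - 23095 = 0 - 23095 = -23095$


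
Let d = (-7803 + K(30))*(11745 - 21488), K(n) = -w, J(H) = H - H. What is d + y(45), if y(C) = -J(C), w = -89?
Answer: 75157502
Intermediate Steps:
J(H) = 0
K(n) = 89 (K(n) = -1*(-89) = 89)
y(C) = 0 (y(C) = -1*0 = 0)
d = 75157502 (d = (-7803 + 89)*(11745 - 21488) = -7714*(-9743) = 75157502)
d + y(45) = 75157502 + 0 = 75157502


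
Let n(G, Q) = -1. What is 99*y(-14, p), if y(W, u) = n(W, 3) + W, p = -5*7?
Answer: -1485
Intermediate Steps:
p = -35
y(W, u) = -1 + W
99*y(-14, p) = 99*(-1 - 14) = 99*(-15) = -1485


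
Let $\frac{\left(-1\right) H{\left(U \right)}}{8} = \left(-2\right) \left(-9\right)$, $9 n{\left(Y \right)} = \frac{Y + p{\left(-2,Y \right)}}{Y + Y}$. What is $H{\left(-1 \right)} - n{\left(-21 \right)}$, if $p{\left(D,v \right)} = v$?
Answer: $- \frac{1297}{9} \approx -144.11$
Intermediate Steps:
$n{\left(Y \right)} = \frac{1}{9}$ ($n{\left(Y \right)} = \frac{\left(Y + Y\right) \frac{1}{Y + Y}}{9} = \frac{2 Y \frac{1}{2 Y}}{9} = \frac{1}{9} \cdot 1 = \frac{1}{9}$)
$H{\left(U \right)} = -144$ ($H{\left(U \right)} = - 8 \left(\left(-2\right) \left(-9\right)\right) = \left(-8\right) 18 = -144$)
$H{\left(-1 \right)} - n{\left(-21 \right)} = -144 - \frac{1}{9} = - \frac{1297}{9}$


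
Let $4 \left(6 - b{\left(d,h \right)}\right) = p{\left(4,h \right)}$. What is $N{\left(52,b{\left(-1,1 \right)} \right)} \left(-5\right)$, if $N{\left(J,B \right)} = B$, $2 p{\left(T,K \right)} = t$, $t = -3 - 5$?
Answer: $-35$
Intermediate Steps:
$t = -8$
$p{\left(T,K \right)} = -4$ ($p{\left(T,K \right)} = \frac{1}{2} \left(-8\right) = -4$)
$b{\left(d,h \right)} = 7$ ($b{\left(d,h \right)} = 6 - -1 = 6 + 1 = 7$)
$N{\left(52,b{\left(-1,1 \right)} \right)} \left(-5\right) = 7 \left(-5\right) = -35$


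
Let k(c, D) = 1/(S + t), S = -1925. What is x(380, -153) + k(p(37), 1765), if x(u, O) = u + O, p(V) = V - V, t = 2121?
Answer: 44493/196 ≈ 227.01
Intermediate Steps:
p(V) = 0
x(u, O) = O + u
k(c, D) = 1/196 (k(c, D) = 1/(-1925 + 2121) = 1/196)
x(380, -153) + k(p(37), 1765) = (-153 + 380) + 1/196 = 227 + 1/196 = 44493/196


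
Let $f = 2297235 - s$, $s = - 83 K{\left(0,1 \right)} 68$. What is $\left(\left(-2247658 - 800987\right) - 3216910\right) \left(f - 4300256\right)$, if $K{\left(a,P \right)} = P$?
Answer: $12514675449235$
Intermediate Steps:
$s = -5644$ ($s = \left(-83\right) 1 \cdot 68 = \left(-83\right) 68 = -5644$)
$f = 2302879$ ($f = 2297235 - -5644 = 2297235 + 5644 = 2302879$)
$\left(\left(-2247658 - 800987\right) - 3216910\right) \left(f - 4300256\right) = \left(\left(-2247658 - 800987\right) - 3216910\right) \left(2302879 - 4300256\right) = \left(-3048645 - 3216910\right) \left(-1997377\right) = \left(-6265555\right) \left(-1997377\right) = 12514675449235$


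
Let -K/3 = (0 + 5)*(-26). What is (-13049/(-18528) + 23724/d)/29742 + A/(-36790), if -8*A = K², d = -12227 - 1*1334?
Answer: 1092840471245051/2114836819121088 ≈ 0.51675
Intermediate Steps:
d = -13561 (d = -12227 - 1334 = -13561)
K = 390 (K = -3*(0 + 5)*(-26) = -15*(-26) = -3*(-130) = 390)
A = -38025/2 (A = -⅛*390² = -⅛*152100 = -38025/2 ≈ -19013.)
(-13049/(-18528) + 23724/d)/29742 + A/(-36790) = (-13049/(-18528) + 23724/(-13561))/29742 - 38025/2/(-36790) = (-13049*(-1/18528) + 23724*(-1/13561))*(1/29742) - 38025/2*(-1/36790) = (13049/18528 - 23724/13561)*(1/29742) + 585/1132 = -262600783/251258208*1/29742 + 585/1132 = -262600783/7472921622336 + 585/1132 = 1092840471245051/2114836819121088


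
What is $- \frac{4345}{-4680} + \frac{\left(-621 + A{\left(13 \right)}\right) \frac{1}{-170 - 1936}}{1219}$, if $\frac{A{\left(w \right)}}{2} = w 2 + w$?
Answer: $\frac{3178657}{3422952} \approx 0.92863$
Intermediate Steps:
$A{\left(w \right)} = 6 w$ ($A{\left(w \right)} = 2 \left(w 2 + w\right) = 2 \left(2 w + w\right) = 2 \cdot 3 w = 6 w$)
$- \frac{4345}{-4680} + \frac{\left(-621 + A{\left(13 \right)}\right) \frac{1}{-170 - 1936}}{1219} = - \frac{4345}{-4680} + \frac{\left(-621 + 6 \cdot 13\right) \frac{1}{-170 - 1936}}{1219} = \left(-4345\right) \left(- \frac{1}{4680}\right) + \frac{-621 + 78}{-2106} \cdot \frac{1}{1219} = \frac{869}{936} + \left(-543\right) \left(- \frac{1}{2106}\right) \frac{1}{1219} = \frac{869}{936} + \frac{181}{702} \cdot \frac{1}{1219} = \frac{869}{936} + \frac{181}{855738} = \frac{3178657}{3422952}$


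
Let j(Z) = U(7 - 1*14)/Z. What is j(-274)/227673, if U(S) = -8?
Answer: 4/31191201 ≈ 1.2824e-7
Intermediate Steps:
j(Z) = -8/Z
j(-274)/227673 = -8/(-274)/227673 = -8*(-1/274)*(1/227673) = (4/137)*(1/227673) = 4/31191201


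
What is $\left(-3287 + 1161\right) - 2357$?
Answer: $-4483$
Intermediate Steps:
$\left(-3287 + 1161\right) - 2357 = -2126 - 2357 = -4483$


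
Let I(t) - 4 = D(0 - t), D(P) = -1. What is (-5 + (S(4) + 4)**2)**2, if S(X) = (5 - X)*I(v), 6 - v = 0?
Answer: 1936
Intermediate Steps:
v = 6 (v = 6 - 1*0 = 6 + 0 = 6)
I(t) = 3 (I(t) = 4 - 1 = 3)
S(X) = 15 - 3*X (S(X) = (5 - X)*3 = 15 - 3*X)
(-5 + (S(4) + 4)**2)**2 = (-5 + ((15 - 3*4) + 4)**2)**2 = (-5 + ((15 - 12) + 4)**2)**2 = (-5 + (3 + 4)**2)**2 = (-5 + 7**2)**2 = (-5 + 49)**2 = 44**2 = 1936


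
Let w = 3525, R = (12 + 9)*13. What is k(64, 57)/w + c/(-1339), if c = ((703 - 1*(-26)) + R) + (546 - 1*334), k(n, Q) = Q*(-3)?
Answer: -1502773/1573325 ≈ -0.95516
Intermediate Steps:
R = 273 (R = 21*13 = 273)
k(n, Q) = -3*Q
c = 1214 (c = ((703 - 1*(-26)) + 273) + (546 - 1*334) = ((703 + 26) + 273) + (546 - 334) = (729 + 273) + 212 = 1002 + 212 = 1214)
k(64, 57)/w + c/(-1339) = -3*57/3525 + 1214/(-1339) = -171*1/3525 + 1214*(-1/1339) = -57/1175 - 1214/1339 = -1502773/1573325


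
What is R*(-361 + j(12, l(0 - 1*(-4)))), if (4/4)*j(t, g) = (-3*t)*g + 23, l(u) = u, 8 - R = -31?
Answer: -18798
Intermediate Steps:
R = 39 (R = 8 - 1*(-31) = 8 + 31 = 39)
j(t, g) = 23 - 3*g*t (j(t, g) = (-3*t)*g + 23 = -3*g*t + 23 = 23 - 3*g*t)
R*(-361 + j(12, l(0 - 1*(-4)))) = 39*(-361 + (23 - 3*(0 - 1*(-4))*12)) = 39*(-361 + (23 - 3*(0 + 4)*12)) = 39*(-361 + (23 - 3*4*12)) = 39*(-361 + (23 - 144)) = 39*(-361 - 121) = 39*(-482) = -18798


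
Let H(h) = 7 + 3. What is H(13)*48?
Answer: 480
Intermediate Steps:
H(h) = 10
H(13)*48 = 10*48 = 480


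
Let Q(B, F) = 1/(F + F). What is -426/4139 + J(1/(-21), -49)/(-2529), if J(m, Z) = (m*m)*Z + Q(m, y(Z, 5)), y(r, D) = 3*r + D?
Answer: -2752504097/26755009236 ≈ -0.10288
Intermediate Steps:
y(r, D) = D + 3*r
Q(B, F) = 1/(2*F)
J(m, Z) = 1/(2*(5 + 3*Z)) + Z*m**2 (J(m, Z) = (m*m)*Z + 1/(2*(5 + 3*Z)) = m**2*Z + 1/(2*(5 + 3*Z)) = Z*m**2 + 1/(2*(5 + 3*Z)) = 1/(2*(5 + 3*Z)) + Z*m**2)
-426/4139 + J(1/(-21), -49)/(-2529) = -426/4139 + ((1 + 2*(-49)*(1/(-21))**2*(5 + 3*(-49)))/(2*(5 + 3*(-49))))/(-2529) = -426*1/4139 + ((1 + 2*(-49)*(-1/21)**2*(5 - 147))/(2*(5 - 147)))*(-1/2529) = -426/4139 + ((1/2)*(1 + 2*(-49)*(1/441)*(-142))/(-142))*(-1/2529) = -426/4139 + ((1/2)*(-1/142)*(1 + 284/9))*(-1/2529) = -426/4139 + ((1/2)*(-1/142)*(293/9))*(-1/2529) = -426/4139 - 293/2556*(-1/2529) = -426/4139 + 293/6464124 = -2752504097/26755009236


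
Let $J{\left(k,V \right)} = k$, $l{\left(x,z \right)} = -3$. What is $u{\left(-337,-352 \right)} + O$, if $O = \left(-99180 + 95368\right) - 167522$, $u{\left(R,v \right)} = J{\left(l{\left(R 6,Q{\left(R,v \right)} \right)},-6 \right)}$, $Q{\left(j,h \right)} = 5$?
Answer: $-171337$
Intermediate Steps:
$u{\left(R,v \right)} = -3$
$O = -171334$ ($O = -3812 - 167522 = -171334$)
$u{\left(-337,-352 \right)} + O = -3 - 171334 = -171337$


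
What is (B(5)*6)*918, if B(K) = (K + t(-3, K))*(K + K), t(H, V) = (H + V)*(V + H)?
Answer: 495720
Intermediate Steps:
t(H, V) = (H + V)² (t(H, V) = (H + V)*(H + V) = (H + V)²)
B(K) = 2*K*(K + (-3 + K)²) (B(K) = (K + (-3 + K)²)*(K + K) = (K + (-3 + K)²)*(2*K) = 2*K*(K + (-3 + K)²))
(B(5)*6)*918 = ((2*5*(5 + (-3 + 5)²))*6)*918 = ((2*5*(5 + 2²))*6)*918 = ((2*5*(5 + 4))*6)*918 = ((2*5*9)*6)*918 = (90*6)*918 = 540*918 = 495720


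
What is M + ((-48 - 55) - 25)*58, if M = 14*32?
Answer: -6976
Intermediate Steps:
M = 448
M + ((-48 - 55) - 25)*58 = 448 + ((-48 - 55) - 25)*58 = 448 + (-103 - 25)*58 = 448 - 128*58 = 448 - 7424 = -6976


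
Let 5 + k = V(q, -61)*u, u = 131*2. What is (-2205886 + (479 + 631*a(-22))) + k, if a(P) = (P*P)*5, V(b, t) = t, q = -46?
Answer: -694374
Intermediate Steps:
u = 262
a(P) = 5*P**2 (a(P) = P**2*5 = 5*P**2)
k = -15987 (k = -5 - 61*262 = -5 - 15982 = -15987)
(-2205886 + (479 + 631*a(-22))) + k = (-2205886 + (479 + 631*(5*(-22)**2))) - 15987 = (-2205886 + (479 + 631*(5*484))) - 15987 = (-2205886 + (479 + 631*2420)) - 15987 = (-2205886 + (479 + 1527020)) - 15987 = (-2205886 + 1527499) - 15987 = -678387 - 15987 = -694374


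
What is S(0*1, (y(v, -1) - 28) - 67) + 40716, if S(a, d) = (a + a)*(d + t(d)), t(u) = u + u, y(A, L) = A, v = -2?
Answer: 40716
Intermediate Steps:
t(u) = 2*u
S(a, d) = 6*a*d (S(a, d) = (a + a)*(d + 2*d) = (2*a)*(3*d) = 6*a*d)
S(0*1, (y(v, -1) - 28) - 67) + 40716 = 6*(0*1)*((-2 - 28) - 67) + 40716 = 6*0*(-30 - 67) + 40716 = 6*0*(-97) + 40716 = 0 + 40716 = 40716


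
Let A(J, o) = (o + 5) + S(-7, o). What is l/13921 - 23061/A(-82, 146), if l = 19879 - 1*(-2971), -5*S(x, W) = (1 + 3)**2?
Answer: -1588274755/10287619 ≈ -154.39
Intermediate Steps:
S(x, W) = -16/5 (S(x, W) = -(1 + 3)**2/5 = -1/5*4**2 = -1/5*16 = -16/5)
l = 22850 (l = 19879 + 2971 = 22850)
A(J, o) = 9/5 + o (A(J, o) = (o + 5) - 16/5 = (5 + o) - 16/5 = 9/5 + o)
l/13921 - 23061/A(-82, 146) = 22850/13921 - 23061/(9/5 + 146) = 22850*(1/13921) - 23061/739/5 = 22850/13921 - 23061*5/739 = 22850/13921 - 115305/739 = -1588274755/10287619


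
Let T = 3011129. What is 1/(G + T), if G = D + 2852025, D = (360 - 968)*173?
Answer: 1/5757970 ≈ 1.7367e-7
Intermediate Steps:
D = -105184 (D = -608*173 = -105184)
G = 2746841 (G = -105184 + 2852025 = 2746841)
1/(G + T) = 1/(2746841 + 3011129) = 1/5757970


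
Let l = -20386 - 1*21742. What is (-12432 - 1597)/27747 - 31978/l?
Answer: 148139927/584462808 ≈ 0.25346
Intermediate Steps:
l = -42128 (l = -20386 - 21742 = -42128)
(-12432 - 1597)/27747 - 31978/l = (-12432 - 1597)/27747 - 31978/(-42128) = -14029*1/27747 - 31978*(-1/42128) = -14029/27747 + 15989/21064 = 148139927/584462808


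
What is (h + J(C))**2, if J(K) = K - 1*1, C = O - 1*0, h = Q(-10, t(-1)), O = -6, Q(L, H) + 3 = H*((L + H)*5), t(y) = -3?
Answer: 34225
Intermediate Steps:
Q(L, H) = -3 + H*(5*H + 5*L) (Q(L, H) = -3 + H*((L + H)*5) = -3 + H*((H + L)*5) = -3 + H*(5*H + 5*L))
h = 192 (h = -3 + 5*(-3)**2 + 5*(-3)*(-10) = -3 + 5*9 + 150 = -3 + 45 + 150 = 192)
C = -6 (C = -6 - 1*0 = -6 + 0 = -6)
J(K) = -1 + K (J(K) = K - 1 = -1 + K)
(h + J(C))**2 = (192 + (-1 - 6))**2 = (192 - 7)**2 = 185**2 = 34225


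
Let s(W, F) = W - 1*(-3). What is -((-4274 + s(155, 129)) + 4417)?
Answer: -301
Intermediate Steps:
s(W, F) = 3 + W (s(W, F) = W + 3 = 3 + W)
-((-4274 + s(155, 129)) + 4417) = -((-4274 + (3 + 155)) + 4417) = -((-4274 + 158) + 4417) = -(-4116 + 4417) = -1*301 = -301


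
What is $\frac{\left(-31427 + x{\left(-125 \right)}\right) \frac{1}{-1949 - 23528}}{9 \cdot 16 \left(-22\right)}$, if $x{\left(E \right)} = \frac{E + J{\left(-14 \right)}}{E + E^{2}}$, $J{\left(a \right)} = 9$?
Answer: $- \frac{20296609}{52125942000} \approx -0.00038938$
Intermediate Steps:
$x{\left(E \right)} = \frac{9 + E}{E + E^{2}}$ ($x{\left(E \right)} = \frac{E + 9}{E + E^{2}} = \frac{9 + E}{E + E^{2}}$)
$\frac{\left(-31427 + x{\left(-125 \right)}\right) \frac{1}{-1949 - 23528}}{9 \cdot 16 \left(-22\right)} = \frac{\left(-31427 + \frac{9 - 125}{\left(-125\right) \left(1 - 125\right)}\right) \frac{1}{-1949 - 23528}}{9 \cdot 16 \left(-22\right)} = \frac{\left(-31427 - \frac{1}{125} \frac{1}{-124} \left(-116\right)\right) \frac{1}{-25477}}{144 \left(-22\right)} = \frac{\left(-31427 - \left(- \frac{1}{15500}\right) \left(-116\right)\right) \left(- \frac{1}{25477}\right)}{-3168} = \left(-31427 - \frac{29}{3875}\right) \left(- \frac{1}{25477}\right) \left(- \frac{1}{3168}\right) = \left(- \frac{121779654}{3875}\right) \left(- \frac{1}{25477}\right) \left(- \frac{1}{3168}\right) = \frac{121779654}{98723375} \left(- \frac{1}{3168}\right) = - \frac{20296609}{52125942000}$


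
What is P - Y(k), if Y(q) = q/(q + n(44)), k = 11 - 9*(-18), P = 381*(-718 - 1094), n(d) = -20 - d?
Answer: -75250721/109 ≈ -6.9037e+5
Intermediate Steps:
P = -690372 (P = 381*(-1812) = -690372)
k = 173 (k = 11 + 162 = 173)
Y(q) = q/(-64 + q) (Y(q) = q/(q + (-20 - 1*44)) = q/(q + (-20 - 44)) = q/(q - 64) = q/(-64 + q))
P - Y(k) = -690372 - 173/(-64 + 173) = -690372 - 173/109 = -75250721/109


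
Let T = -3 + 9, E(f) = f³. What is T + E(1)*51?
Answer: 57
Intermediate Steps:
T = 6
T + E(1)*51 = 6 + 1³*51 = 6 + 1*51 = 6 + 51 = 57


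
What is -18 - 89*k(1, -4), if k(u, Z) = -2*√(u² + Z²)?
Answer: -18 + 178*√17 ≈ 715.91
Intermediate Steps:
k(u, Z) = -2*√(Z² + u²)
-18 - 89*k(1, -4) = -18 - (-178)*√((-4)² + 1²) = -18 - (-178)*√(16 + 1) = -18 - (-178)*√17 = -18 + 178*√17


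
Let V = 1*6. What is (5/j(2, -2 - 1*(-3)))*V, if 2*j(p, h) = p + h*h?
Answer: 20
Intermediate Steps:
V = 6
j(p, h) = p/2 + h²/2 (j(p, h) = (p + h*h)/2 = (p + h²)/2 = p/2 + h²/2)
(5/j(2, -2 - 1*(-3)))*V = (5/((½)*2 + (-2 - 1*(-3))²/2))*6 = (5/(1 + (-2 + 3)²/2))*6 = (5/(1 + (½)*1²))*6 = (5/(1 + (½)*1))*6 = (5/(1 + ½))*6 = (5/(3/2))*6 = (5*(⅔))*6 = (10/3)*6 = 20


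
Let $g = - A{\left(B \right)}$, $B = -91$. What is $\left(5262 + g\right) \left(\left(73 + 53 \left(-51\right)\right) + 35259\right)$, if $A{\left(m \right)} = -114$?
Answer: $175413504$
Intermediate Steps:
$g = 114$ ($g = \left(-1\right) \left(-114\right) = 114$)
$\left(5262 + g\right) \left(\left(73 + 53 \left(-51\right)\right) + 35259\right) = \left(5262 + 114\right) \left(\left(73 + 53 \left(-51\right)\right) + 35259\right) = 5376 \left(\left(73 - 2703\right) + 35259\right) = 5376 \left(-2630 + 35259\right) = 5376 \cdot 32629 = 175413504$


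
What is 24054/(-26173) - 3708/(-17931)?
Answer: -111420930/156436021 ≈ -0.71225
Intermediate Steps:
24054/(-26173) - 3708/(-17931) = 24054*(-1/26173) - 3708*(-1/17931) = -24054/26173 + 1236/5977 = -111420930/156436021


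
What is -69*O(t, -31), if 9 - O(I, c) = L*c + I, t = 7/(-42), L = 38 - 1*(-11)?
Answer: -210887/2 ≈ -1.0544e+5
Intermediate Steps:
L = 49 (L = 38 + 11 = 49)
t = -1/6 (t = 7*(-1/42) = -1/6 ≈ -0.16667)
O(I, c) = 9 - I - 49*c (O(I, c) = 9 - (49*c + I) = 9 - (I + 49*c) = 9 + (-I - 49*c) = 9 - I - 49*c)
-69*O(t, -31) = -69*(9 - 1*(-1/6) - 49*(-31)) = -69*(9 + 1/6 + 1519) = -69*9169/6 = -210887/2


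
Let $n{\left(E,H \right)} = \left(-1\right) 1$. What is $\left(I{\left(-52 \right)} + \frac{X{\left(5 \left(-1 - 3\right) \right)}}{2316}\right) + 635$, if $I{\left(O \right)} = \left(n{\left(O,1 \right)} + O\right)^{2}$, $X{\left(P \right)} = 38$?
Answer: $\frac{3988171}{1158} \approx 3444.0$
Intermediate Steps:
$n{\left(E,H \right)} = -1$
$I{\left(O \right)} = \left(-1 + O\right)^{2}$
$\left(I{\left(-52 \right)} + \frac{X{\left(5 \left(-1 - 3\right) \right)}}{2316}\right) + 635 = \left(\left(-1 - 52\right)^{2} + \frac{38}{2316}\right) + 635 = \left(\left(-53\right)^{2} + 38 \cdot \frac{1}{2316}\right) + 635 = \left(2809 + \frac{19}{1158}\right) + 635 = \frac{3252841}{1158} + 635 = \frac{3988171}{1158}$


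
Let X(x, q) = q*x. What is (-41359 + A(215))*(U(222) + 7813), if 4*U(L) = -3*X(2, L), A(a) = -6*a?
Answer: -319014520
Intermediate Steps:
U(L) = -3*L/2 (U(L) = (-3*L*2)/4 = (-6*L)/4 = -3*L/2)
(-41359 + A(215))*(U(222) + 7813) = (-41359 - 6*215)*(-3/2*222 + 7813) = (-41359 - 1290)*(-333 + 7813) = -42649*7480 = -319014520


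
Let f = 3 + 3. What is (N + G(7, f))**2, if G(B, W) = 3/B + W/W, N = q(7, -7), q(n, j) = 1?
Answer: 289/49 ≈ 5.8980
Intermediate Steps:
N = 1
f = 6
G(B, W) = 1 + 3/B (G(B, W) = 3/B + 1 = 1 + 3/B)
(N + G(7, f))**2 = (1 + (3 + 7)/7)**2 = (1 + (1/7)*10)**2 = (1 + 10/7)**2 = (17/7)**2 = 289/49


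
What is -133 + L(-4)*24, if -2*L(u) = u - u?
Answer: -133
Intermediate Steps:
L(u) = 0 (L(u) = -(u - u)/2 = -½*0 = 0)
-133 + L(-4)*24 = -133 + 0*24 = -133 + 0 = -133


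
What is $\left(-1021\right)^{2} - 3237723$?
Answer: $-2195282$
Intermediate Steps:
$\left(-1021\right)^{2} - 3237723 = 1042441 - 3237723 = -2195282$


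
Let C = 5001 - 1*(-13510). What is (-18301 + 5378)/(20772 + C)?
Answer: -12923/39283 ≈ -0.32897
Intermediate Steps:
C = 18511 (C = 5001 + 13510 = 18511)
(-18301 + 5378)/(20772 + C) = (-18301 + 5378)/(20772 + 18511) = -12923/39283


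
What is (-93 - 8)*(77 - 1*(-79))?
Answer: -15756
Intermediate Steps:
(-93 - 8)*(77 - 1*(-79)) = -101*(77 + 79) = -101*156 = -15756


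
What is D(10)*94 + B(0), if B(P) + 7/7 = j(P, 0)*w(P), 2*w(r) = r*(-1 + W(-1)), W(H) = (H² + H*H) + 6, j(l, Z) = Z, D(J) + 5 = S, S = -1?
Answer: -565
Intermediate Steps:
D(J) = -6 (D(J) = -5 - 1 = -6)
W(H) = 6 + 2*H² (W(H) = (H² + H²) + 6 = 2*H² + 6 = 6 + 2*H²)
w(r) = 7*r/2 (w(r) = (r*(-1 + (6 + 2*(-1)²)))/2 = (r*(-1 + (6 + 2*1)))/2 = (r*(-1 + (6 + 2)))/2 = (r*(-1 + 8))/2 = (r*7)/2 = (7*r)/2 = 7*r/2)
B(P) = -1 (B(P) = -1 + 0*(7*P/2) = -1 + 0 = -1)
D(10)*94 + B(0) = -6*94 - 1 = -564 - 1 = -565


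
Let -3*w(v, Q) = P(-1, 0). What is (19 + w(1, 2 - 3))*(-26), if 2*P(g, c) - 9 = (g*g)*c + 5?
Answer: -1300/3 ≈ -433.33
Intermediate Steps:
P(g, c) = 7 + c*g**2/2 (P(g, c) = 9/2 + ((g*g)*c + 5)/2 = 9/2 + (g**2*c + 5)/2 = 9/2 + (c*g**2 + 5)/2 = 9/2 + (5 + c*g**2)/2 = 9/2 + (5/2 + c*g**2/2) = 7 + c*g**2/2)
w(v, Q) = -7/3 (w(v, Q) = -(7 + (1/2)*0*(-1)**2)/3 = -(7 + (1/2)*0*1)/3 = -(7 + 0)/3 = -1/3*7 = -7/3)
(19 + w(1, 2 - 3))*(-26) = (19 - 7/3)*(-26) = (50/3)*(-26) = -1300/3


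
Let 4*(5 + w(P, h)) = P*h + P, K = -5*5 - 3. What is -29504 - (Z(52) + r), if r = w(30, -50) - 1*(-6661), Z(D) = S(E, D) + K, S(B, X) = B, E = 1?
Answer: -71531/2 ≈ -35766.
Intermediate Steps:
K = -28 (K = -25 - 3 = -28)
w(P, h) = -5 + P/4 + P*h/4 (w(P, h) = -5 + (P*h + P)/4 = -5 + (P + P*h)/4 = -5 + (P/4 + P*h/4) = -5 + P/4 + P*h/4)
Z(D) = -27 (Z(D) = 1 - 28 = -27)
r = 12577/2 (r = (-5 + (¼)*30 + (¼)*30*(-50)) - 1*(-6661) = (-5 + 15/2 - 375) + 6661 = -745/2 + 6661 = 12577/2 ≈ 6288.5)
-29504 - (Z(52) + r) = -29504 - (-27 + 12577/2) = -29504 - 1*12523/2 = -29504 - 12523/2 = -71531/2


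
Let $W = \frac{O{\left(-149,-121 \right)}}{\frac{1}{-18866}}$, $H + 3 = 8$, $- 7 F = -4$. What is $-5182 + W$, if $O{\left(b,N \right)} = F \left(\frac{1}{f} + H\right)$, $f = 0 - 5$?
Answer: $- \frac{1992506}{35} \approx -56929.0$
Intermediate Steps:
$F = \frac{4}{7}$ ($F = \left(- \frac{1}{7}\right) \left(-4\right) = \frac{4}{7} \approx 0.57143$)
$f = -5$
$H = 5$ ($H = -3 + 8 = 5$)
$O{\left(b,N \right)} = \frac{96}{35}$ ($O{\left(b,N \right)} = \frac{4 \left(\frac{1}{-5} + 5\right)}{7} = \frac{4 \left(- \frac{1}{5} + 5\right)}{7} = \frac{4}{7} \cdot \frac{24}{5} = \frac{96}{35}$)
$W = - \frac{1811136}{35}$ ($W = \frac{96}{35 \frac{1}{-18866}} = \frac{96}{35 \left(- \frac{1}{18866}\right)} = \frac{96}{35} \left(-18866\right) = - \frac{1811136}{35} \approx -51747.0$)
$-5182 + W = -5182 - \frac{1811136}{35} = - \frac{1992506}{35}$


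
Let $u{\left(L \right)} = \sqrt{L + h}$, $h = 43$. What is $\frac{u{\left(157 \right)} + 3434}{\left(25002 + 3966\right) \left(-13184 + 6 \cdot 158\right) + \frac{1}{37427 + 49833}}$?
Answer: $- \frac{299650840}{30929520612479} - \frac{872600 \sqrt{2}}{30929520612479} \approx -9.7281 \cdot 10^{-6}$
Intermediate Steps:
$u{\left(L \right)} = \sqrt{43 + L}$ ($u{\left(L \right)} = \sqrt{L + 43} = \sqrt{43 + L}$)
$\frac{u{\left(157 \right)} + 3434}{\left(25002 + 3966\right) \left(-13184 + 6 \cdot 158\right) + \frac{1}{37427 + 49833}} = \frac{\sqrt{43 + 157} + 3434}{\left(25002 + 3966\right) \left(-13184 + 6 \cdot 158\right) + \frac{1}{37427 + 49833}} = \frac{\sqrt{200} + 3434}{28968 \left(-13184 + 948\right) + \frac{1}{87260}} = \frac{10 \sqrt{2} + 3434}{28968 \left(-12236\right) + \frac{1}{87260}} = \frac{3434 + 10 \sqrt{2}}{-354452448 + \frac{1}{87260}} = \frac{3434 + 10 \sqrt{2}}{- \frac{30929520612479}{87260}} = \left(3434 + 10 \sqrt{2}\right) \left(- \frac{87260}{30929520612479}\right) = - \frac{299650840}{30929520612479} - \frac{872600 \sqrt{2}}{30929520612479}$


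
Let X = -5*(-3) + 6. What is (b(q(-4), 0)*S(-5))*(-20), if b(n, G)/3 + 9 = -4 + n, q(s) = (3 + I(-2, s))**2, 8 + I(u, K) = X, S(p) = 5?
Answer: -72900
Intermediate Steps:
X = 21 (X = 15 + 6 = 21)
I(u, K) = 13 (I(u, K) = -8 + 21 = 13)
q(s) = 256 (q(s) = (3 + 13)**2 = 16**2 = 256)
b(n, G) = -39 + 3*n (b(n, G) = -27 + 3*(-4 + n) = -27 + (-12 + 3*n) = -39 + 3*n)
(b(q(-4), 0)*S(-5))*(-20) = ((-39 + 3*256)*5)*(-20) = ((-39 + 768)*5)*(-20) = (729*5)*(-20) = 3645*(-20) = -72900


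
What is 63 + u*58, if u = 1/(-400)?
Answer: 12571/200 ≈ 62.855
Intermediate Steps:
u = -1/400 ≈ -0.0025000
63 + u*58 = 63 - 1/400*58 = 63 - 29/200 = 12571/200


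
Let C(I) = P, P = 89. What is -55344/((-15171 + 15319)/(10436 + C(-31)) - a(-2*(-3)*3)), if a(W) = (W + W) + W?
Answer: 291247800/284101 ≈ 1025.2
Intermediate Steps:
C(I) = 89
a(W) = 3*W (a(W) = 2*W + W = 3*W)
-55344/((-15171 + 15319)/(10436 + C(-31)) - a(-2*(-3)*3)) = -55344/((-15171 + 15319)/(10436 + 89) - 3*-2*(-3)*3) = -55344/(148/10525 - 3*6*3) = -55344/(148*(1/10525) - 3*18) = -55344/(148/10525 - 1*54) = -55344/(148/10525 - 54) = -55344/(-568202/10525) = -55344*(-10525/568202) = 291247800/284101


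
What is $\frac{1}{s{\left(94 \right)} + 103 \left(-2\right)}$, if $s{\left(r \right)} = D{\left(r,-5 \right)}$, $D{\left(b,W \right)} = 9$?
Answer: $- \frac{1}{197} \approx -0.0050761$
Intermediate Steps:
$s{\left(r \right)} = 9$
$\frac{1}{s{\left(94 \right)} + 103 \left(-2\right)} = \frac{1}{9 + 103 \left(-2\right)} = \frac{1}{9 - 206} = \frac{1}{-197} = - \frac{1}{197}$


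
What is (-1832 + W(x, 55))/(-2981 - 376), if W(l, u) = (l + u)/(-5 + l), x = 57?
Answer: 23788/43641 ≈ 0.54508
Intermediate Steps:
W(l, u) = (l + u)/(-5 + l)
(-1832 + W(x, 55))/(-2981 - 376) = (-1832 + (57 + 55)/(-5 + 57))/(-2981 - 376) = (-1832 + 112/52)/(-3357) = (-1832 + (1/52)*112)*(-1/3357) = (-1832 + 28/13)*(-1/3357) = -23788/13*(-1/3357) = 23788/43641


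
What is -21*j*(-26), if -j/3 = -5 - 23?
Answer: 45864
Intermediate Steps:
j = 84 (j = -3*(-5 - 23) = -3*(-28) = 84)
-21*j*(-26) = -21*84*(-26) = -1764*(-26) = 45864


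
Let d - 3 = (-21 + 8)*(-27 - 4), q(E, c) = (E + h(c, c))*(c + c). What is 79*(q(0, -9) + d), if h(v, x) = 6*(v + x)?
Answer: 185650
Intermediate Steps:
h(v, x) = 6*v + 6*x
q(E, c) = 2*c*(E + 12*c) (q(E, c) = (E + (6*c + 6*c))*(c + c) = (E + 12*c)*(2*c) = 2*c*(E + 12*c))
d = 406 (d = 3 + (-21 + 8)*(-27 - 4) = 3 - 13*(-31) = 3 + 403 = 406)
79*(q(0, -9) + d) = 79*(2*(-9)*(0 + 12*(-9)) + 406) = 79*(2*(-9)*(0 - 108) + 406) = 79*(2*(-9)*(-108) + 406) = 79*(1944 + 406) = 79*2350 = 185650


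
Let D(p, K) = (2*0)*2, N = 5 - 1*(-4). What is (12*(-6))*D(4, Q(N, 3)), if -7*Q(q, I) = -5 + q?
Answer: 0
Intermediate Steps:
N = 9 (N = 5 + 4 = 9)
Q(q, I) = 5/7 - q/7 (Q(q, I) = -(-5 + q)/7 = 5/7 - q/7)
D(p, K) = 0 (D(p, K) = 0*2 = 0)
(12*(-6))*D(4, Q(N, 3)) = (12*(-6))*0 = -72*0 = 0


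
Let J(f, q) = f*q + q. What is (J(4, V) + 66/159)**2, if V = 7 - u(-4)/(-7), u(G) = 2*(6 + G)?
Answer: 201611601/137641 ≈ 1464.8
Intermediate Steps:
u(G) = 12 + 2*G
V = 53/7 (V = 7 - (12 + 2*(-4))/(-7) = 7 - (12 - 8)*(-1)/7 = 7 - 4*(-1)/7 = 7 - 1*(-4/7) = 7 + 4/7 = 53/7 ≈ 7.5714)
J(f, q) = q + f*q
(J(4, V) + 66/159)**2 = (53*(1 + 4)/7 + 66/159)**2 = ((53/7)*5 + 66*(1/159))**2 = (265/7 + 22/53)**2 = (14199/371)**2 = 201611601/137641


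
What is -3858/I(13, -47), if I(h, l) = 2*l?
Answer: 1929/47 ≈ 41.043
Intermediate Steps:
-3858/I(13, -47) = -3858/(2*(-47)) = -3858/(-94) = -3858*(-1/94) = 1929/47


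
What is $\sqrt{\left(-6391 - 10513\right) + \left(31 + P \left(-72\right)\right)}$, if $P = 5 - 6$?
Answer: $i \sqrt{16801} \approx 129.62 i$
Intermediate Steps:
$P = -1$ ($P = 5 - 6 = -1$)
$\sqrt{\left(-6391 - 10513\right) + \left(31 + P \left(-72\right)\right)} = \sqrt{\left(-6391 - 10513\right) + \left(31 - -72\right)} = \sqrt{\left(-6391 - 10513\right) + \left(31 + 72\right)} = \sqrt{-16904 + 103} = \sqrt{-16801} = i \sqrt{16801}$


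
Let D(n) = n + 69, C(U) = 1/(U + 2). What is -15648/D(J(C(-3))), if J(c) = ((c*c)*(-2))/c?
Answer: -15648/71 ≈ -220.39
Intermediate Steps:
C(U) = 1/(2 + U)
J(c) = -2*c (J(c) = (c²*(-2))/c = (-2*c²)/c = -2*c)
D(n) = 69 + n
-15648/D(J(C(-3))) = -15648/(69 - 2/(2 - 3)) = -15648/(69 - 2/(-1)) = -15648/(69 - 2*(-1)) = -15648/(69 + 2) = -15648/71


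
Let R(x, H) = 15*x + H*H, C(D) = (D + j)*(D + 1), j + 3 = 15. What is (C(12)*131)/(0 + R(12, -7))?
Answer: 40872/229 ≈ 178.48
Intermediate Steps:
j = 12 (j = -3 + 15 = 12)
C(D) = (1 + D)*(12 + D) (C(D) = (D + 12)*(D + 1) = (12 + D)*(1 + D) = (1 + D)*(12 + D))
R(x, H) = H**2 + 15*x (R(x, H) = 15*x + H**2 = H**2 + 15*x)
(C(12)*131)/(0 + R(12, -7)) = ((12 + 12**2 + 13*12)*131)/(0 + ((-7)**2 + 15*12)) = ((12 + 144 + 156)*131)/(0 + (49 + 180)) = (312*131)/(0 + 229) = 40872/229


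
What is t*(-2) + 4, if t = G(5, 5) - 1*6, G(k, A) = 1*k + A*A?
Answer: -44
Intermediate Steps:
G(k, A) = k + A²
t = 24 (t = (5 + 5²) - 1*6 = (5 + 25) - 6 = 30 - 6 = 24)
t*(-2) + 4 = 24*(-2) + 4 = -48 + 4 = -44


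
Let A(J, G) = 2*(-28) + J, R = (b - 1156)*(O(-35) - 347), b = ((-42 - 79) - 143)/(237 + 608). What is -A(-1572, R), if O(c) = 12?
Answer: 1628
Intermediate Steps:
b = -264/845 (b = (-121 - 143)/845 = -264*1/845 = -264/845 ≈ -0.31243)
R = 65464628/169 (R = (-264/845 - 1156)*(12 - 347) = -977084/845*(-335) = 65464628/169 ≈ 3.8736e+5)
A(J, G) = -56 + J
-A(-1572, R) = -(-56 - 1572) = -1*(-1628) = 1628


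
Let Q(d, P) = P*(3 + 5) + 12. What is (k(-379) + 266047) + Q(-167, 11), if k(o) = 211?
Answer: 266358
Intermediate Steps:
Q(d, P) = 12 + 8*P (Q(d, P) = P*8 + 12 = 8*P + 12 = 12 + 8*P)
(k(-379) + 266047) + Q(-167, 11) = (211 + 266047) + (12 + 8*11) = 266258 + (12 + 88) = 266258 + 100 = 266358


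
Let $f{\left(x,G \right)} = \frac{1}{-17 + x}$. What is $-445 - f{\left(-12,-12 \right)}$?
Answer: $- \frac{12904}{29} \approx -444.97$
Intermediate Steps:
$-445 - f{\left(-12,-12 \right)} = -445 - \frac{1}{-17 - 12} = -445 - \frac{1}{-29} = -445 - - \frac{1}{29} = -445 + \frac{1}{29} = - \frac{12904}{29}$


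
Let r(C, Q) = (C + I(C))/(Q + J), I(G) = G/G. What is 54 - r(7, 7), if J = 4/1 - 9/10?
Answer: 5374/101 ≈ 53.208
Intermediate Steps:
I(G) = 1
J = 31/10 (J = 4*1 - 9*1/10 = 4 - 9/10 = 31/10 ≈ 3.1000)
r(C, Q) = (1 + C)/(31/10 + Q) (r(C, Q) = (C + 1)/(Q + 31/10) = (1 + C)/(31/10 + Q))
54 - r(7, 7) = 54 - 10*(1 + 7)/(31 + 10*7) = 54 - 10*8/(31 + 70) = 54 - 10*8/101 = 54 - 1*80/101 = 54 - 80/101 = 5374/101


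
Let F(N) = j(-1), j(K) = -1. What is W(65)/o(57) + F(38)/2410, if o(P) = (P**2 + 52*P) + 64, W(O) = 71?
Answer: 164833/15127570 ≈ 0.010896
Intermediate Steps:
F(N) = -1
o(P) = 64 + P**2 + 52*P
W(65)/o(57) + F(38)/2410 = 71/(64 + 57**2 + 52*57) - 1/2410 = 71/(64 + 3249 + 2964) - 1*1/2410 = 71/6277 - 1/2410 = 164833/15127570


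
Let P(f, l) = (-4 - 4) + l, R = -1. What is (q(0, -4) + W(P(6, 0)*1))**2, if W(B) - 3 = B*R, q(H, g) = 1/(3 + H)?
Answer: 1156/9 ≈ 128.44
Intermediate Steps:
P(f, l) = -8 + l
W(B) = 3 - B (W(B) = 3 + B*(-1) = 3 - B)
(q(0, -4) + W(P(6, 0)*1))**2 = (1/(3 + 0) + (3 - (-8 + 0)))**2 = (1/3 + (3 - (-8)))**2 = (1/3 + (3 - 1*(-8)))**2 = (1/3 + (3 + 8))**2 = (1/3 + 11)**2 = (34/3)**2 = 1156/9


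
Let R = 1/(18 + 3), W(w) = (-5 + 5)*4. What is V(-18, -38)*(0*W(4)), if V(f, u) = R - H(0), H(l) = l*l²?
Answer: 0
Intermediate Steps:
H(l) = l³
W(w) = 0 (W(w) = 0*4 = 0)
R = 1/21 ≈ 0.047619
V(f, u) = 1/21 (V(f, u) = 1/21 - 1*0³ = 1/21 - 1*0 = 1/21 + 0 = 1/21)
V(-18, -38)*(0*W(4)) = (0*0)/21 = (1/21)*0 = 0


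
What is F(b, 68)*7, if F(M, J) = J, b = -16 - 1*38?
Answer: 476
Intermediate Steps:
b = -54 (b = -16 - 38 = -54)
F(b, 68)*7 = 68*7 = 476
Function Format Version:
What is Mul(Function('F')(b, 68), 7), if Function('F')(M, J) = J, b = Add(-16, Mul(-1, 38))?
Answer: 476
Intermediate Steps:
b = -54 (b = Add(-16, -38) = -54)
Mul(Function('F')(b, 68), 7) = Mul(68, 7) = 476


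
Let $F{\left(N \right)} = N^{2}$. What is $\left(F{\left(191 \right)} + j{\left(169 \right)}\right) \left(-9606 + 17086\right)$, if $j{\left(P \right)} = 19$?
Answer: $273020000$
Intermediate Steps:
$\left(F{\left(191 \right)} + j{\left(169 \right)}\right) \left(-9606 + 17086\right) = \left(191^{2} + 19\right) \left(-9606 + 17086\right) = \left(36481 + 19\right) 7480 = 36500 \cdot 7480 = 273020000$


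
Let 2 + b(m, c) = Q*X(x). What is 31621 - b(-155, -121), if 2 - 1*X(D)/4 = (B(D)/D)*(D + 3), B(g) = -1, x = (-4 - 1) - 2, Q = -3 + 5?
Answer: 221217/7 ≈ 31602.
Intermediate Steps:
Q = 2
x = -7 (x = -5 - 2 = -7)
X(D) = 8 + 4*(3 + D)/D (X(D) = 8 - 4*(-1/D)*(D + 3) = 8 - 4*(-1/D)*(3 + D) = 8 - (-4)*(3 + D)/D = 8 + 4*(3 + D)/D)
b(m, c) = 130/7 (b(m, c) = -2 + 2*(12 + 12/(-7)) = -2 + 2*(12 + 12*(-⅐)) = -2 + 2*(12 - 12/7) = -2 + 2*(72/7) = -2 + 144/7 = 130/7)
31621 - b(-155, -121) = 31621 - 1*130/7 = 31621 - 130/7 = 221217/7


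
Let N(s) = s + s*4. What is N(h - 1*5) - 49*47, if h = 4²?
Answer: -2248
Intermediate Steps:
h = 16
N(s) = 5*s (N(s) = s + 4*s = 5*s)
N(h - 1*5) - 49*47 = 5*(16 - 1*5) - 49*47 = 5*(16 - 5) - 2303 = 5*11 - 2303 = 55 - 2303 = -2248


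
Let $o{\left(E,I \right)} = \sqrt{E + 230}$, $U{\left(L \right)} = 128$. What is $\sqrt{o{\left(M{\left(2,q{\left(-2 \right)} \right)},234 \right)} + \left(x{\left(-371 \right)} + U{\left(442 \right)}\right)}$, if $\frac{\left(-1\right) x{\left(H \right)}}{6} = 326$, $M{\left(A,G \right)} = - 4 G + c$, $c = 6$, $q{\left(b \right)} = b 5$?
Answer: $\sqrt{-1828 + 2 \sqrt{69}} \approx 42.56 i$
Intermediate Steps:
$q{\left(b \right)} = 5 b$
$M{\left(A,G \right)} = 6 - 4 G$ ($M{\left(A,G \right)} = - 4 G + 6 = 6 - 4 G$)
$o{\left(E,I \right)} = \sqrt{230 + E}$
$x{\left(H \right)} = -1956$ ($x{\left(H \right)} = \left(-6\right) 326 = -1956$)
$\sqrt{o{\left(M{\left(2,q{\left(-2 \right)} \right)},234 \right)} + \left(x{\left(-371 \right)} + U{\left(442 \right)}\right)} = \sqrt{\sqrt{230 - \left(-6 + 4 \cdot 5 \left(-2\right)\right)} + \left(-1956 + 128\right)} = \sqrt{\sqrt{230 + \left(6 - -40\right)} - 1828} = \sqrt{\sqrt{230 + \left(6 + 40\right)} - 1828} = \sqrt{\sqrt{230 + 46} - 1828} = \sqrt{\sqrt{276} - 1828} = \sqrt{2 \sqrt{69} - 1828} = \sqrt{-1828 + 2 \sqrt{69}}$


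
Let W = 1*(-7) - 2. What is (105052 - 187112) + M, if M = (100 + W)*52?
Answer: -77328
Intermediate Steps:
W = -9 (W = -7 - 2 = -9)
M = 4732 (M = (100 - 9)*52 = 91*52 = 4732)
(105052 - 187112) + M = (105052 - 187112) + 4732 = -82060 + 4732 = -77328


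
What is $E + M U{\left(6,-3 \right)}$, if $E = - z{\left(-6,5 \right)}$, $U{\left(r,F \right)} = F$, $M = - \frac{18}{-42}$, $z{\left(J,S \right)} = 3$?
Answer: $- \frac{30}{7} \approx -4.2857$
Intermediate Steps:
$M = \frac{3}{7}$ ($M = \left(-18\right) \left(- \frac{1}{42}\right) = \frac{3}{7} \approx 0.42857$)
$E = -3$ ($E = \left(-1\right) 3 = -3$)
$E + M U{\left(6,-3 \right)} = -3 + \frac{3}{7} \left(-3\right) = -3 - \frac{9}{7} = - \frac{30}{7}$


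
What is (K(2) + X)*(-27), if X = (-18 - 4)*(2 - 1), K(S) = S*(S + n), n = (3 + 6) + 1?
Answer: -54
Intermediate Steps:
n = 10 (n = 9 + 1 = 10)
K(S) = S*(10 + S) (K(S) = S*(S + 10) = S*(10 + S))
X = -22 (X = -22*1 = -22)
(K(2) + X)*(-27) = (2*(10 + 2) - 22)*(-27) = (2*12 - 22)*(-27) = (24 - 22)*(-27) = 2*(-27) = -54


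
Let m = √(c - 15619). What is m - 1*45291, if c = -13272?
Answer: -45291 + I*√28891 ≈ -45291.0 + 169.97*I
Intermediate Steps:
m = I*√28891 (m = √(-13272 - 15619) = √(-28891) = I*√28891 ≈ 169.97*I)
m - 1*45291 = I*√28891 - 1*45291 = I*√28891 - 45291 = -45291 + I*√28891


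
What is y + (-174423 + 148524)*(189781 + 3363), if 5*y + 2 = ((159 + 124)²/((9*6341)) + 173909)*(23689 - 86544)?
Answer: -2051192299224008/285345 ≈ -7.1885e+9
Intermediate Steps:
y = -623829137686688/285345 (y = -⅖ + (((159 + 124)²/((9*6341)) + 173909)*(23689 - 86544))/5 = -⅖ + ((283²/57069 + 173909)*(-62855))/5 = -⅖ + ((80089*(1/57069) + 173909)*(-62855))/5 = -⅖ + ((80089/57069 + 173909)*(-62855))/5 = -⅖ + ((9924892810/57069)*(-62855))/5 = -⅖ + (⅕)*(-623829137572550/57069) = -⅖ - 124765827514510/57069 = -623829137686688/285345 ≈ -2.1862e+9)
y + (-174423 + 148524)*(189781 + 3363) = -623829137686688/285345 + (-174423 + 148524)*(189781 + 3363) = -623829137686688/285345 - 25899*193144 = -623829137686688/285345 - 5002236456 = -2051192299224008/285345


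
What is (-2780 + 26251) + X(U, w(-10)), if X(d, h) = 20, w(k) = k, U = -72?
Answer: 23491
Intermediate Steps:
(-2780 + 26251) + X(U, w(-10)) = (-2780 + 26251) + 20 = 23471 + 20 = 23491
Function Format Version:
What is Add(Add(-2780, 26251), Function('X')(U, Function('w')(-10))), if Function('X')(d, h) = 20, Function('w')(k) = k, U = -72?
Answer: 23491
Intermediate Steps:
Add(Add(-2780, 26251), Function('X')(U, Function('w')(-10))) = Add(Add(-2780, 26251), 20) = Add(23471, 20) = 23491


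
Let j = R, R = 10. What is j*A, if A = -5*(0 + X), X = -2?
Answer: 100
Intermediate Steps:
A = 10 (A = -5*(0 - 2) = -5*(-2) = 10)
j = 10
j*A = 10*10 = 100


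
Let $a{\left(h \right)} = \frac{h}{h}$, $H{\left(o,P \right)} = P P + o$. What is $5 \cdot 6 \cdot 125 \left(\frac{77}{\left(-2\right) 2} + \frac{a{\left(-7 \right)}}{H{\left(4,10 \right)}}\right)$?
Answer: $- \frac{3751875}{52} \approx -72152.0$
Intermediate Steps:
$H{\left(o,P \right)} = o + P^{2}$ ($H{\left(o,P \right)} = P^{2} + o = o + P^{2}$)
$a{\left(h \right)} = 1$
$5 \cdot 6 \cdot 125 \left(\frac{77}{\left(-2\right) 2} + \frac{a{\left(-7 \right)}}{H{\left(4,10 \right)}}\right) = 5 \cdot 6 \cdot 125 \left(\frac{77}{\left(-2\right) 2} + 1 \frac{1}{4 + 10^{2}}\right) = 30 \cdot 125 \left(\frac{77}{-4} + 1 \frac{1}{4 + 100}\right) = 3750 \left(77 \left(- \frac{1}{4}\right) + 1 \cdot \frac{1}{104}\right) = 3750 \left(- \frac{77}{4} + 1 \cdot \frac{1}{104}\right) = 3750 \left(- \frac{77}{4} + \frac{1}{104}\right) = 3750 \left(- \frac{2001}{104}\right) = - \frac{3751875}{52}$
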